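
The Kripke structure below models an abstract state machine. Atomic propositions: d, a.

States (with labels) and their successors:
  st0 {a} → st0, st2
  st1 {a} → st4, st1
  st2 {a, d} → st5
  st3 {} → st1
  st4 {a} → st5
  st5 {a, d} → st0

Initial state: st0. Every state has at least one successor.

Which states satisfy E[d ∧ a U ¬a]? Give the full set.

States satisfying d ∧ a: {st2, st5}.
States satisfying ¬a: {st3}.
States satisfying E[d ∧ a U ¬a]: {st3}.

{st3}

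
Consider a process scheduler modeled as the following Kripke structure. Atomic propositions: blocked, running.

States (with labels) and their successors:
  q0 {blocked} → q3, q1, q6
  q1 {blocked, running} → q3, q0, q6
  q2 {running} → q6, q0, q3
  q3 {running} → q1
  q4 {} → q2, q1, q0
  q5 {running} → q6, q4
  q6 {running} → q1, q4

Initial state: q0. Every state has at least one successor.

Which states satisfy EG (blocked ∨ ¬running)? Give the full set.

States satisfying blocked ∨ ¬running: {q0, q1, q4}.
States satisfying EG (blocked ∨ ¬running): {q0, q1, q4}.

{q0, q1, q4}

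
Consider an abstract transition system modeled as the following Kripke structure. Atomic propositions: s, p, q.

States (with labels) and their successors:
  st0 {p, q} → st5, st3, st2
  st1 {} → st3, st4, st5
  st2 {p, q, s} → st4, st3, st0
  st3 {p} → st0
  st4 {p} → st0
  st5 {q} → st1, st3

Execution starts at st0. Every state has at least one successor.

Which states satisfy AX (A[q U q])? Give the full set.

{st3, st4}

States satisfying A[q U q]: {st0, st2, st5}.
States satisfying AX (A[q U q]): {st3, st4}.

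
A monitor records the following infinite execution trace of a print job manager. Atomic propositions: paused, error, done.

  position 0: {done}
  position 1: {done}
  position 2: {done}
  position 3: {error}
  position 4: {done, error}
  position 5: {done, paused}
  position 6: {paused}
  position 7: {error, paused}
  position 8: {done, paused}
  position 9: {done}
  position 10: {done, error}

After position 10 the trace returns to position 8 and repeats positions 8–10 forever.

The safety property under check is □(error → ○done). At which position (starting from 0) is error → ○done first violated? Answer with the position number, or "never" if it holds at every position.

never

error → ○done holds at every position 0..10, and those are all the positions the trace ever visits, so the invariant □(error → ○done) is never violated.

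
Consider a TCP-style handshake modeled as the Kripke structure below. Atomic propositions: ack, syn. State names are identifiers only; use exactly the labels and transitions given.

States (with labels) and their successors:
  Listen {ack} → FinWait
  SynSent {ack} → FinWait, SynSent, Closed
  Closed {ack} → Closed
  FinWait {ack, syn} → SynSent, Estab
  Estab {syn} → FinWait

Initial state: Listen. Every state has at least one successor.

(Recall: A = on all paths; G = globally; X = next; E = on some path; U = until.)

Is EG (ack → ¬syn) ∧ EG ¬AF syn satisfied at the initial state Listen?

Does not hold

States satisfying ack → ¬syn: {Listen, SynSent, Closed, Estab}.
States satisfying EG (ack → ¬syn): {SynSent, Closed}.
States satisfying ¬AF syn: {SynSent, Closed}.
States satisfying EG ¬AF syn: {SynSent, Closed}.
States satisfying EG (ack → ¬syn) ∧ EG ¬AF syn: {SynSent, Closed}.
Listen ∉ Sat(EG (ack → ¬syn) ∧ EG ¬AF syn).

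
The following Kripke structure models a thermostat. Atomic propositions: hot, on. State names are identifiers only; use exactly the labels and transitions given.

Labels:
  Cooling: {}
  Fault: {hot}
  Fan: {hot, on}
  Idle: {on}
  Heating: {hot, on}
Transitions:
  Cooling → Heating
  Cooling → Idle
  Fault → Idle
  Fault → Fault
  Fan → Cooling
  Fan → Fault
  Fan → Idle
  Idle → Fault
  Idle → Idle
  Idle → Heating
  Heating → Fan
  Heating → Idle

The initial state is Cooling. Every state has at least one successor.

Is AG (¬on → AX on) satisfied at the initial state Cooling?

Violated

States satisfying ¬on → AX on: {Cooling, Fan, Idle, Heating}.
States satisfying AG (¬on → AX on): ∅.
Fault is reachable from Cooling and violates ¬on → AX on, so AG fails at Cooling.
Cooling ∉ Sat(AG (¬on → AX on)).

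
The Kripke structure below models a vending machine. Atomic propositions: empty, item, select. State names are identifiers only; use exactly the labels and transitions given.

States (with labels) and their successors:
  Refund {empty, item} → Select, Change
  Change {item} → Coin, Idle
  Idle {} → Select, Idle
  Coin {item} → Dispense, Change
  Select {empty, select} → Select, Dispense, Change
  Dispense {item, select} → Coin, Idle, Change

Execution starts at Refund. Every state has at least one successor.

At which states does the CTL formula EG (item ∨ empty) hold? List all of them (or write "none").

{Refund, Change, Coin, Select, Dispense}

States satisfying item ∨ empty: {Refund, Change, Coin, Select, Dispense}.
States satisfying EG (item ∨ empty): {Refund, Change, Coin, Select, Dispense}.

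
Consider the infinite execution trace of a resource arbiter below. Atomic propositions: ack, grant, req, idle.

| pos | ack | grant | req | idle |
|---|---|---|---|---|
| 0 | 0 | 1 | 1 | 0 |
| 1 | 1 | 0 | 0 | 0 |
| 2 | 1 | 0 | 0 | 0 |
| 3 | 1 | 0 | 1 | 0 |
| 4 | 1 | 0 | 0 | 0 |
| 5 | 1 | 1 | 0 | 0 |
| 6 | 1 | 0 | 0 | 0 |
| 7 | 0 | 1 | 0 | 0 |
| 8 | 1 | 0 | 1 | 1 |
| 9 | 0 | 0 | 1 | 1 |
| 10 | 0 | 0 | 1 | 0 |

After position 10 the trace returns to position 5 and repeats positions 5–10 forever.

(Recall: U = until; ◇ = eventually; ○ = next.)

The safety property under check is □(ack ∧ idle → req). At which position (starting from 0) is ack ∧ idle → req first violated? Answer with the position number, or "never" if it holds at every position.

ack ∧ idle → req holds at every position 0..10, and those are all the positions the trace ever visits, so the invariant □(ack ∧ idle → req) is never violated.

never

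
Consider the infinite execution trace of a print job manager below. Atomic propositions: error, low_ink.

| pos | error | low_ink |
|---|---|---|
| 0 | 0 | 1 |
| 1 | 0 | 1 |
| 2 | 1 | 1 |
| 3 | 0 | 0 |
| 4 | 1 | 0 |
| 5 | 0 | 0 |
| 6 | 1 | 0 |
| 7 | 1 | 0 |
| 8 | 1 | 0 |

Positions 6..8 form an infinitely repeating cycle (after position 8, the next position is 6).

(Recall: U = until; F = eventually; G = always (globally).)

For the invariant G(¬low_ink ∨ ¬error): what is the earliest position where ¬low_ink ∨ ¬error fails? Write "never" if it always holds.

2

Check ¬low_ink ∨ ¬error at each position in order: 0 ✓, 1 ✓.
At position 2 the labels are {error, low_ink}, so ¬low_ink ∨ ¬error is false there. This is the first violation.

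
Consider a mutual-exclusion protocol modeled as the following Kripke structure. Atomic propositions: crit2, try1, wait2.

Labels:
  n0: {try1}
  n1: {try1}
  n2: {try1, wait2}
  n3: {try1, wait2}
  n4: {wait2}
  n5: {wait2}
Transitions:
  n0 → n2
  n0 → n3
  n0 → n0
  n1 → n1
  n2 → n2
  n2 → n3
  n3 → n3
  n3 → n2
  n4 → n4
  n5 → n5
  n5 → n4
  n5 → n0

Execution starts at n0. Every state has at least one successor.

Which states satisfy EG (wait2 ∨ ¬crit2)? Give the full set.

States satisfying wait2 ∨ ¬crit2: {n0, n1, n2, n3, n4, n5}.
States satisfying EG (wait2 ∨ ¬crit2): {n0, n1, n2, n3, n4, n5}.

{n0, n1, n2, n3, n4, n5}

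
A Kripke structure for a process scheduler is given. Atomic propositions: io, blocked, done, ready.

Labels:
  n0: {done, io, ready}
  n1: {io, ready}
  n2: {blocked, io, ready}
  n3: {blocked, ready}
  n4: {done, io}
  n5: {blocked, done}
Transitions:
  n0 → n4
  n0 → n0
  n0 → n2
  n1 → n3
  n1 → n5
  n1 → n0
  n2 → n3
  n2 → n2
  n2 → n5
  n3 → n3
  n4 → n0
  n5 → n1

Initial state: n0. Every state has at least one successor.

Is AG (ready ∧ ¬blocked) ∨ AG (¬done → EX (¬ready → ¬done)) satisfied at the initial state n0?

Yes

States satisfying ready ∧ ¬blocked: {n0, n1}.
States satisfying AG (ready ∧ ¬blocked): ∅.
States satisfying ¬done → EX (¬ready → ¬done): {n0, n1, n2, n3, n4, n5}.
States satisfying AG (¬done → EX (¬ready → ¬done)): {n0, n1, n2, n3, n4, n5}.
States satisfying AG (ready ∧ ¬blocked) ∨ AG (¬done → EX (¬ready → ¬done)): {n0, n1, n2, n3, n4, n5}.
n0 ∈ Sat(AG (ready ∧ ¬blocked) ∨ AG (¬done → EX (¬ready → ¬done))).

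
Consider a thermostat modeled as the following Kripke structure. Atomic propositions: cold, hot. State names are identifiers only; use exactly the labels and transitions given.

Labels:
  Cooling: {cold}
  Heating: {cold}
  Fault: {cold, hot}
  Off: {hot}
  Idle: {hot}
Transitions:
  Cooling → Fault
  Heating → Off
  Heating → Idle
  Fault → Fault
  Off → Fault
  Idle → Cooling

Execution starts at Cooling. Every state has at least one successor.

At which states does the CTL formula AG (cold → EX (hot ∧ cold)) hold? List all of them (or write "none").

{Cooling, Fault, Off, Idle}

States satisfying cold → EX (hot ∧ cold): {Cooling, Fault, Off, Idle}.
States satisfying AG (cold → EX (hot ∧ cold)): {Cooling, Fault, Off, Idle}.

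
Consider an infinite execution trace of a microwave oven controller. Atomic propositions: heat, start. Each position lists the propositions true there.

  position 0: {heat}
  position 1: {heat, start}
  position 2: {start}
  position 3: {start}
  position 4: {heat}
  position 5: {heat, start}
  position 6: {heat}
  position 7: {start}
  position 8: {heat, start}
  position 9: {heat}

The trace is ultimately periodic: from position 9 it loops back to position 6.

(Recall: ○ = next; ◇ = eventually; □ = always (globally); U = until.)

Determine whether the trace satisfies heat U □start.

No

Walking from position 0: at position 2, □start has not yet held and heat fails, so heat U □start is false.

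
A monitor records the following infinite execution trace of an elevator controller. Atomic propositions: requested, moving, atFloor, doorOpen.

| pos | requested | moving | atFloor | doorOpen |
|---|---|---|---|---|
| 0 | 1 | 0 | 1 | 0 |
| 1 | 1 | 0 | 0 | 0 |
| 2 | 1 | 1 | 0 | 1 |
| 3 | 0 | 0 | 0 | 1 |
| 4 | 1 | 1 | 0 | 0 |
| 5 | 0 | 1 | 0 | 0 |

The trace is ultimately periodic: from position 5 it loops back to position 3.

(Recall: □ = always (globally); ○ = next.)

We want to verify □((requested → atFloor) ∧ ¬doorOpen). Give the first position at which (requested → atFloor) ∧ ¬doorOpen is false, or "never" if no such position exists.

Check (requested → atFloor) ∧ ¬doorOpen at each position in order: 0 ✓.
At position 1 the labels are {requested}, so (requested → atFloor) ∧ ¬doorOpen is false there. This is the first violation.

1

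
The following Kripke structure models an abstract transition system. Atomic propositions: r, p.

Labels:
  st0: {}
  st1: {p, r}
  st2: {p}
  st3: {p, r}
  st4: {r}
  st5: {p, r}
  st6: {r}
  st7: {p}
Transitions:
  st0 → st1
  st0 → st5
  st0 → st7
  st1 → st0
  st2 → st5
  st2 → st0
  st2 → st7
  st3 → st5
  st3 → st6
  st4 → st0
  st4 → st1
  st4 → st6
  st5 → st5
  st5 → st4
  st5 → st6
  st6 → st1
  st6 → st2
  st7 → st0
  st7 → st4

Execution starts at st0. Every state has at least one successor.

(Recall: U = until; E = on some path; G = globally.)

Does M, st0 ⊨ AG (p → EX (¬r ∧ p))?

States satisfying p → EX (¬r ∧ p): {st0, st2, st4, st6}.
States satisfying AG (p → EX (¬r ∧ p)): ∅.
st1 is reachable from st0 and violates p → EX (¬r ∧ p), so AG fails at st0.
st0 ∉ Sat(AG (p → EX (¬r ∧ p))).

Violated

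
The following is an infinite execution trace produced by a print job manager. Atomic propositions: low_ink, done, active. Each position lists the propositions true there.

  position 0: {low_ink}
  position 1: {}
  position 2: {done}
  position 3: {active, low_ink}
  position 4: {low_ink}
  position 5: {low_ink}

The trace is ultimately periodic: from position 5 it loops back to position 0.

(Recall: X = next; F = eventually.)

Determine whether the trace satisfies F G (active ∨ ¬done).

G (active ∨ ¬done) is false at every position 0..5, so it never becomes true and F G (active ∨ ¬done) fails.

Violated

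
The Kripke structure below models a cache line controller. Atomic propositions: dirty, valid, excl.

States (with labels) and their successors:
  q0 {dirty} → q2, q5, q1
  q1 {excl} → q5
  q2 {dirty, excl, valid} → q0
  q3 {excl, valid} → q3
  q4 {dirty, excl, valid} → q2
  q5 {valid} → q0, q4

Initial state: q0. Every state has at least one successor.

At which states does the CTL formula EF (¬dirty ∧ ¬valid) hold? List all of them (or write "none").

States satisfying ¬dirty ∧ ¬valid: {q1}.
States satisfying EF (¬dirty ∧ ¬valid): {q0, q1, q2, q4, q5}.

{q0, q1, q2, q4, q5}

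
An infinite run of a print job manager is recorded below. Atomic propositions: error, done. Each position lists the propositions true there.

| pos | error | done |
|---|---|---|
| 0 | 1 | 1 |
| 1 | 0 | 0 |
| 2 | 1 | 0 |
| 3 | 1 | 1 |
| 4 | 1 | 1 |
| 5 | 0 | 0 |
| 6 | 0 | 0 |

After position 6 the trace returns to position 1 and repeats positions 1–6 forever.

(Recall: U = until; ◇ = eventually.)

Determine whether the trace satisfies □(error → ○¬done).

No

error → ○¬done must hold at every position from 0 onward. It fails at position 2, so □(error → ○¬done) is false.
Positions where error holds: 0, 2, 3, 4.
Check ○¬done at each: 0→ok, 2→fails, 3→fails, 4→ok.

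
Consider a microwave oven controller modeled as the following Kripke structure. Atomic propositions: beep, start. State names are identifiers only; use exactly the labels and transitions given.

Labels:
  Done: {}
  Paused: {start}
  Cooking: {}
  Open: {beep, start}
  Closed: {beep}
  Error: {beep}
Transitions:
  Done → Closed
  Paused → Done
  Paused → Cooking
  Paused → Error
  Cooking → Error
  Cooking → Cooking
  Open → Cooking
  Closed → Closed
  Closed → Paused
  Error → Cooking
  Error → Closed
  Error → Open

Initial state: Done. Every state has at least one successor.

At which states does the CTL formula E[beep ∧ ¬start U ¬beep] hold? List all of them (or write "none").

States satisfying beep ∧ ¬start: {Closed, Error}.
States satisfying ¬beep: {Done, Paused, Cooking}.
States satisfying E[beep ∧ ¬start U ¬beep]: {Done, Paused, Cooking, Closed, Error}.

{Done, Paused, Cooking, Closed, Error}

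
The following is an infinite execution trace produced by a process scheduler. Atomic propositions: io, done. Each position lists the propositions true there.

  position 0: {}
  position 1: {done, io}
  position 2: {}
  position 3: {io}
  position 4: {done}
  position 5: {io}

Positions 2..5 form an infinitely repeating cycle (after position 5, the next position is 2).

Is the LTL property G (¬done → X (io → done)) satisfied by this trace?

Does not hold

¬done → X (io → done) must hold at every position from 0 onward. It fails at position 2, so G (¬done → X (io → done)) is false.
Positions where ¬done holds: 0, 2, 3, 5.
Check X (io → done) at each: 0→ok, 2→fails, 3→ok, 5→ok.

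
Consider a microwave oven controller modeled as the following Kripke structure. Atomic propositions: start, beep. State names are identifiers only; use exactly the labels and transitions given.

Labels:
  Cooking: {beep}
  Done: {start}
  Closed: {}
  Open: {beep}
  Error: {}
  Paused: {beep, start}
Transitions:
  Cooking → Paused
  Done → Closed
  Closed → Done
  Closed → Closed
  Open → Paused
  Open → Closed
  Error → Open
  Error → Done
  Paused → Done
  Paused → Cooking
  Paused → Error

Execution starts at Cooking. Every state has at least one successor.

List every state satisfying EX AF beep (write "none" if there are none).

States satisfying AF beep: {Cooking, Open, Paused}.
States satisfying EX AF beep: {Cooking, Open, Error, Paused}.

{Cooking, Open, Error, Paused}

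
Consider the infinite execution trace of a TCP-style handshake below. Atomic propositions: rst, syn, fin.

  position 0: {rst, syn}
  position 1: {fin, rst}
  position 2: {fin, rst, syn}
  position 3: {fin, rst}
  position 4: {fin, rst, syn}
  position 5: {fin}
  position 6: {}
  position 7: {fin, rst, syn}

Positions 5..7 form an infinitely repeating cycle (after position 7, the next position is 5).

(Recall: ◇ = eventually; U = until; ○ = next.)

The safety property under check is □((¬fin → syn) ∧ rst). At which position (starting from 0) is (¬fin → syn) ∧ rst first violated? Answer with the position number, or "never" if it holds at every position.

5

Check (¬fin → syn) ∧ rst at each position in order: 0 ✓, 1 ✓, 2 ✓, 3 ✓, 4 ✓.
At position 5 the labels are {fin}, so (¬fin → syn) ∧ rst is false there. This is the first violation.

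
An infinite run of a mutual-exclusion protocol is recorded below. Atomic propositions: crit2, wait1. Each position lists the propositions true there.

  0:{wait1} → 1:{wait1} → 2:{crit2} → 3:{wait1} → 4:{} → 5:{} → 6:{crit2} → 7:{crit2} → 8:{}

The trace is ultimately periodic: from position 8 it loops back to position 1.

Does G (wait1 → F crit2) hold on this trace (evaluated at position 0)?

wait1 → F crit2 holds at every position 0..8, and those are all positions ever visited, so G (wait1 → F crit2) holds.
Positions where wait1 holds: 0, 1, 3.
Check F crit2 at each: 0→ok, 1→ok, 3→ok.

Satisfied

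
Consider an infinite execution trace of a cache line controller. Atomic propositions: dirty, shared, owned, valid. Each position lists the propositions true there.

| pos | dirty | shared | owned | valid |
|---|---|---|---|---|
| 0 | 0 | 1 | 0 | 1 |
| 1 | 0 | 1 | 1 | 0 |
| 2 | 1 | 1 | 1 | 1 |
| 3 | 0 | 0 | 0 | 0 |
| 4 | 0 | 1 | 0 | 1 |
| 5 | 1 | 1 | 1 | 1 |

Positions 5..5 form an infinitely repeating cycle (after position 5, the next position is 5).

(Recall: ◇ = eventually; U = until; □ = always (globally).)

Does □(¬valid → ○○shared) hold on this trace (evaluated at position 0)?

Violated

¬valid → ○○shared must hold at every position from 0 onward. It fails at position 1, so □(¬valid → ○○shared) is false.
Positions where ¬valid holds: 1, 3.
Check ○○shared at each: 1→fails, 3→ok.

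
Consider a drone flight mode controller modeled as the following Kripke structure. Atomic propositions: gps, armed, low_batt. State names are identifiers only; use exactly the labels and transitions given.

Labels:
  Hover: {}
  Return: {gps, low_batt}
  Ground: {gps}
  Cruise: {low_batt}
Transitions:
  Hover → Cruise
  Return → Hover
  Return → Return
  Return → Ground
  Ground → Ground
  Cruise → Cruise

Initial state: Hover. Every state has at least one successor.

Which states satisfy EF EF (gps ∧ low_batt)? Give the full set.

States satisfying EF (gps ∧ low_batt): {Return}.
States satisfying EF EF (gps ∧ low_batt): {Return}.

{Return}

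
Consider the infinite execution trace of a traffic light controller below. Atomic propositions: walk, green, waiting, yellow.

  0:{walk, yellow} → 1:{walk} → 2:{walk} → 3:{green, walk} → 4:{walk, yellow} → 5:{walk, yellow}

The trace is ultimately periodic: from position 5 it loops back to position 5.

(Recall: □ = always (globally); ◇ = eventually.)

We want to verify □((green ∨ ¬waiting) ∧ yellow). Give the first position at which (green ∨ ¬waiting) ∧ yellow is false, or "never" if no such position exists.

Check (green ∨ ¬waiting) ∧ yellow at each position in order: 0 ✓.
At position 1 the labels are {walk}, so (green ∨ ¬waiting) ∧ yellow is false there. This is the first violation.

1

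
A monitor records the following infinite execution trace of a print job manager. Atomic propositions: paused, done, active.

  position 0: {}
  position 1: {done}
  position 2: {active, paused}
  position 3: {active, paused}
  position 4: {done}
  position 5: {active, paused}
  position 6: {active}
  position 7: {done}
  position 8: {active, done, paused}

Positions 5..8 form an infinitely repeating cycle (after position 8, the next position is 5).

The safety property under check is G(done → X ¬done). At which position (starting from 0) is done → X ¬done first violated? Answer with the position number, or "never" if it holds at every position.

Check done → X ¬done at each position in order: 0 ✓, 1 ✓, 2 ✓, 3 ✓, 4 ✓, 5 ✓, 6 ✓.
At position 7 the labels are {done} and the next position 8 has {active, done, paused}, so done → X ¬done is false there. This is the first violation.

7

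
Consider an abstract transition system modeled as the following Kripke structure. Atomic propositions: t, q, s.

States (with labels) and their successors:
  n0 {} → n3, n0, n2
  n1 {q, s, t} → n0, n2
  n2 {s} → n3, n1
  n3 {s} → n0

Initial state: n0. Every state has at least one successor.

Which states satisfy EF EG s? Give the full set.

States satisfying EG s: {n1, n2}.
States satisfying EF EG s: {n0, n1, n2, n3}.

{n0, n1, n2, n3}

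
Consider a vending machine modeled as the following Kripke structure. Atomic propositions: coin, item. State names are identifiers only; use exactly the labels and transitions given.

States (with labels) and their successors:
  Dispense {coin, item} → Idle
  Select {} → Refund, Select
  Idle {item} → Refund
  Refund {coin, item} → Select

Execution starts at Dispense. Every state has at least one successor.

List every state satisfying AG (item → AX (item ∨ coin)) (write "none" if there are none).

none

States satisfying item → AX (item ∨ coin): {Dispense, Select, Idle}.
States satisfying AG (item → AX (item ∨ coin)): ∅.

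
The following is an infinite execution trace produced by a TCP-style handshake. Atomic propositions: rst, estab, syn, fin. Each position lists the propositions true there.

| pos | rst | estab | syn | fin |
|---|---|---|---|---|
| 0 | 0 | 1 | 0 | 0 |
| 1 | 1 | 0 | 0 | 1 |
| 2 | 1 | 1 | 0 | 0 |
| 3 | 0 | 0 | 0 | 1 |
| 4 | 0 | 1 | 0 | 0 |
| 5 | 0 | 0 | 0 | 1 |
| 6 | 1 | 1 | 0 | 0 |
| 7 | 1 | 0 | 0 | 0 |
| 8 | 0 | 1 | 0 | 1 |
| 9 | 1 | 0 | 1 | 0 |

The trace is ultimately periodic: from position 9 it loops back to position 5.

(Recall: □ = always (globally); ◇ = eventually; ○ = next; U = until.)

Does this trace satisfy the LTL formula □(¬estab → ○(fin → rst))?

Does not hold

¬estab → ○(fin → rst) must hold at every position from 0 onward. It fails at position 7, so □(¬estab → ○(fin → rst)) is false.
Positions where ¬estab holds: 1, 3, 5, 7, 9.
Check ○(fin → rst) at each: 1→ok, 3→ok, 5→ok, 7→fails, 9→fails.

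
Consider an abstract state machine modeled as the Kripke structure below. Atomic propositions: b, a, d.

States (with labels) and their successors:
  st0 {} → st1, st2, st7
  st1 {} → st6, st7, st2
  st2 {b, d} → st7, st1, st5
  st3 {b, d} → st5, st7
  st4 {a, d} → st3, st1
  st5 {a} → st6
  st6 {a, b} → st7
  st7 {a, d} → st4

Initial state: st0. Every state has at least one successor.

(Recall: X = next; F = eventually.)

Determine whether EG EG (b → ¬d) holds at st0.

Yes

States satisfying EG (b → ¬d): {st0, st1, st4, st5, st6, st7}.
States satisfying EG EG (b → ¬d): {st0, st1, st4, st5, st6, st7}.
st0 ∈ Sat(EG EG (b → ¬d)).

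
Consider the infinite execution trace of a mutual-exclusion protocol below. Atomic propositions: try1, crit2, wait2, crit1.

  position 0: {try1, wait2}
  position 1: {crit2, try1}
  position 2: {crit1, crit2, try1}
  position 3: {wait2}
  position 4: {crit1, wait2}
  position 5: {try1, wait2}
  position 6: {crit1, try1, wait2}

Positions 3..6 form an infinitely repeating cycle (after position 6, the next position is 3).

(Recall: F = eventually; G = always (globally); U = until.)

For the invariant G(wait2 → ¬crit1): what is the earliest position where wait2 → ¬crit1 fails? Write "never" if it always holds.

Check wait2 → ¬crit1 at each position in order: 0 ✓, 1 ✓, 2 ✓, 3 ✓.
At position 4 the labels are {crit1, wait2}, so wait2 → ¬crit1 is false there. This is the first violation.

4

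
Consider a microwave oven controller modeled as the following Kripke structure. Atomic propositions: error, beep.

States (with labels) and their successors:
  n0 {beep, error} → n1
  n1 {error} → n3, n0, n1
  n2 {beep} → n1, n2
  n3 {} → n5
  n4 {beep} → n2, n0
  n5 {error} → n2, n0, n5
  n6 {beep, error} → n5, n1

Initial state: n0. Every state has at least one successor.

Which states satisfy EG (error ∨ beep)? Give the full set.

States satisfying error ∨ beep: {n0, n1, n2, n4, n5, n6}.
States satisfying EG (error ∨ beep): {n0, n1, n2, n4, n5, n6}.

{n0, n1, n2, n4, n5, n6}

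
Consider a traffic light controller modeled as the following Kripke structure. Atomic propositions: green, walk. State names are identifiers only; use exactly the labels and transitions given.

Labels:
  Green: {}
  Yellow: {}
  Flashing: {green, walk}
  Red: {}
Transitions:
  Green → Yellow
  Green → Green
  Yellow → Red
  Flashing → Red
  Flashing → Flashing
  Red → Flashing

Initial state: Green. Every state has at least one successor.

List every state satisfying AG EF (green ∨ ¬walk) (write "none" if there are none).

{Green, Yellow, Flashing, Red}

States satisfying EF (green ∨ ¬walk): {Green, Yellow, Flashing, Red}.
States satisfying AG EF (green ∨ ¬walk): {Green, Yellow, Flashing, Red}.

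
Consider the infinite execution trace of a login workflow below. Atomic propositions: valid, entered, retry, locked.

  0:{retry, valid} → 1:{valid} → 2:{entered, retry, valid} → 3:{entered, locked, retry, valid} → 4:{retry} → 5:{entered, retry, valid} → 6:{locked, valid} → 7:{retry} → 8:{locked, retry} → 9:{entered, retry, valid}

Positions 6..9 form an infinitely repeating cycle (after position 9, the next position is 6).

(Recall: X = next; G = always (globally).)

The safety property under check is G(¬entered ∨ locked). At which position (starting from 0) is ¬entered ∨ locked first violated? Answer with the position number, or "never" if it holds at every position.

Check ¬entered ∨ locked at each position in order: 0 ✓, 1 ✓.
At position 2 the labels are {entered, retry, valid}, so ¬entered ∨ locked is false there. This is the first violation.

2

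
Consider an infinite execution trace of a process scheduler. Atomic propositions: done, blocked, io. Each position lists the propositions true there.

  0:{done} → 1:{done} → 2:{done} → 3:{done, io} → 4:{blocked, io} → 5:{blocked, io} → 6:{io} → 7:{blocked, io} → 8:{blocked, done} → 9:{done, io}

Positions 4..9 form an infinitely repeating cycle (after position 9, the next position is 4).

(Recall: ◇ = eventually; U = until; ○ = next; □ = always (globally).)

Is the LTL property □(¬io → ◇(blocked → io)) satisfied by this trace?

Satisfied

¬io → ◇(blocked → io) holds at every position 0..9, and those are all positions ever visited, so □(¬io → ◇(blocked → io)) holds.
Positions where ¬io holds: 0, 1, 2, 8.
Check ◇(blocked → io) at each: 0→ok, 1→ok, 2→ok, 8→ok.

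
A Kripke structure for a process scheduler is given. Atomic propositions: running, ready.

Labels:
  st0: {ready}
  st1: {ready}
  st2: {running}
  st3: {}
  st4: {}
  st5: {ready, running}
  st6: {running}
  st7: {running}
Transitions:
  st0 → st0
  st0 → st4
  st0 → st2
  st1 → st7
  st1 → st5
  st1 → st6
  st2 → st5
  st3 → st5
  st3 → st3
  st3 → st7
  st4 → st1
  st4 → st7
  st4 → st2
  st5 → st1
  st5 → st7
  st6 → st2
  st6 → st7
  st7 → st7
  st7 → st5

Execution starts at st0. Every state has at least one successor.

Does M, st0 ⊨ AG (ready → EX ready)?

States satisfying ready → EX ready: {st0, st1, st2, st3, st4, st5, st6, st7}.
States satisfying AG (ready → EX ready): {st0, st1, st2, st3, st4, st5, st6, st7}.
Every state reachable from st0 satisfies ready → EX ready.
st0 ∈ Sat(AG (ready → EX ready)).

Yes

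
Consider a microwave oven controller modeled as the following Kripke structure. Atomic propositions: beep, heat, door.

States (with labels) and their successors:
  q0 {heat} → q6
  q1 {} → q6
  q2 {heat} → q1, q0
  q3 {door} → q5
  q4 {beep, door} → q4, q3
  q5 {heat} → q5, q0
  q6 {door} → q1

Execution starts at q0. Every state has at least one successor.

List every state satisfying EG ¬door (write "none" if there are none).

States satisfying ¬door: {q0, q1, q2, q5}.
States satisfying EG ¬door: {q5}.

{q5}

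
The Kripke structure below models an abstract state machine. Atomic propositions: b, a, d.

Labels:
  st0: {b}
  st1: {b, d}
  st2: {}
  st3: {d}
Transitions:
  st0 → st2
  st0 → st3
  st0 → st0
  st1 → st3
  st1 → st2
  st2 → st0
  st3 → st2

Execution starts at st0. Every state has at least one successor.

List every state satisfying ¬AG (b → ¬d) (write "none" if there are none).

States satisfying b → ¬d: {st0, st2, st3}.
States satisfying AG (b → ¬d): {st0, st2, st3}.
States satisfying ¬AG (b → ¬d): {st1}.

{st1}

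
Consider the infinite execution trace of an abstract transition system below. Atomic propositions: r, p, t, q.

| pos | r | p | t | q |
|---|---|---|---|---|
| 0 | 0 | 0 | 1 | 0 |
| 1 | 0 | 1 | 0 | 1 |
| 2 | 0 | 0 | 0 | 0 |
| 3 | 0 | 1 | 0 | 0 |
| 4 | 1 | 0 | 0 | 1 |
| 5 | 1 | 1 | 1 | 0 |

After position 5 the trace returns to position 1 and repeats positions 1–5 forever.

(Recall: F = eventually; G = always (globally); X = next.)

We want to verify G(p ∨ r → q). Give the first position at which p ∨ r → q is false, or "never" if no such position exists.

3

Check p ∨ r → q at each position in order: 0 ✓, 1 ✓, 2 ✓.
At position 3 the labels are {p}, so p ∨ r → q is false there. This is the first violation.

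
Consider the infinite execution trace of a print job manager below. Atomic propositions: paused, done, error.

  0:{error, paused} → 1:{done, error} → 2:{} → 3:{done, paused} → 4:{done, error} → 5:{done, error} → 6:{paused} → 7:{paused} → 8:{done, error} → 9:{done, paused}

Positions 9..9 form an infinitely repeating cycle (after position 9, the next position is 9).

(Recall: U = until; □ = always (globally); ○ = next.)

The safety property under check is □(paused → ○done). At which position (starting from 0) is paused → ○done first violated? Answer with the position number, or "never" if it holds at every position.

6

Check paused → ○done at each position in order: 0 ✓, 1 ✓, 2 ✓, 3 ✓, 4 ✓, 5 ✓.
At position 6 the labels are {paused} and the next position 7 has {paused}, so paused → ○done is false there. This is the first violation.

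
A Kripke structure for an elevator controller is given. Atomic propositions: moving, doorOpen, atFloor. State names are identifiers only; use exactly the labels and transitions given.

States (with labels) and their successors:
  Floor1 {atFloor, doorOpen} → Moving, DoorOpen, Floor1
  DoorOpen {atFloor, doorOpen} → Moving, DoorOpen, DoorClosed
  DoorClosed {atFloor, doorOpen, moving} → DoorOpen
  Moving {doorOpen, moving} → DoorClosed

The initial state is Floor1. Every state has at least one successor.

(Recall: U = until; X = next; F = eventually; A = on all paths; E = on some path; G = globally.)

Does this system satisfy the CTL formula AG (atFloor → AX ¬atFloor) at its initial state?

States satisfying atFloor → AX ¬atFloor: {Moving}.
States satisfying AG (atFloor → AX ¬atFloor): ∅.
DoorClosed is reachable from Floor1 and violates atFloor → AX ¬atFloor, so AG fails at Floor1.
Floor1 ∉ Sat(AG (atFloor → AX ¬atFloor)).

Does not hold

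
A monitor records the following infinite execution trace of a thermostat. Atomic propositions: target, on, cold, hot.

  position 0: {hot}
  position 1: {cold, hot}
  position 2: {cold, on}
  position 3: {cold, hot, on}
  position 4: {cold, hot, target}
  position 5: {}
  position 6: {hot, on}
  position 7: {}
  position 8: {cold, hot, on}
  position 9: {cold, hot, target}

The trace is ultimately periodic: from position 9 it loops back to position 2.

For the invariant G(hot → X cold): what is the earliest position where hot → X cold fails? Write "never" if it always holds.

Check hot → X cold at each position in order: 0 ✓, 1 ✓, 2 ✓, 3 ✓.
At position 4 the labels are {cold, hot, target} and the next position 5 has {}, so hot → X cold is false there. This is the first violation.

4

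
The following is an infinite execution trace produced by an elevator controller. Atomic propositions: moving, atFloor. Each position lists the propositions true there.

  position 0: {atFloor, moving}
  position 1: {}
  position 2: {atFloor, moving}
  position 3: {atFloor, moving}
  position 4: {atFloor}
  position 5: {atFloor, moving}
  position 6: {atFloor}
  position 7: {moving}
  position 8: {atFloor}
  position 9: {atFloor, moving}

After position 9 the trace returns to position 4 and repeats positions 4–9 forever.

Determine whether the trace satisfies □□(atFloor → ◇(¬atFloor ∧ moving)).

□(atFloor → ◇(¬atFloor ∧ moving)) holds at every position 0..9, and those are all positions ever visited, so □□(atFloor → ◇(¬atFloor ∧ moving)) holds.

Yes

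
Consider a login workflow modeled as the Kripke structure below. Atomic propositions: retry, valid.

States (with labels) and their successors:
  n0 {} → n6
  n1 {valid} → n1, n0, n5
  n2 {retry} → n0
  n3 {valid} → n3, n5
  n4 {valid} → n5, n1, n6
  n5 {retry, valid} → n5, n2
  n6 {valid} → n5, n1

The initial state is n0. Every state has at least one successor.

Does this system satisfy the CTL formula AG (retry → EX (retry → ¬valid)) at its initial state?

States satisfying retry → EX (retry → ¬valid): {n0, n1, n2, n3, n4, n5, n6}.
States satisfying AG (retry → EX (retry → ¬valid)): {n0, n1, n2, n3, n4, n5, n6}.
Every state reachable from n0 satisfies retry → EX (retry → ¬valid).
n0 ∈ Sat(AG (retry → EX (retry → ¬valid))).

Yes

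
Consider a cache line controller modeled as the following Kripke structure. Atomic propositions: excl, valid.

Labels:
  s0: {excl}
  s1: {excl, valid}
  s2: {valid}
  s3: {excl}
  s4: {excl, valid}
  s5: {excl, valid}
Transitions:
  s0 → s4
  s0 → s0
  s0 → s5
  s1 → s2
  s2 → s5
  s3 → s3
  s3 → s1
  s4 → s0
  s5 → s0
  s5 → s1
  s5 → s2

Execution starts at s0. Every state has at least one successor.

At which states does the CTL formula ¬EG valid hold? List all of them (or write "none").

States satisfying valid: {s1, s2, s4, s5}.
States satisfying EG valid: {s1, s2, s5}.
States satisfying ¬EG valid: {s0, s3, s4}.

{s0, s3, s4}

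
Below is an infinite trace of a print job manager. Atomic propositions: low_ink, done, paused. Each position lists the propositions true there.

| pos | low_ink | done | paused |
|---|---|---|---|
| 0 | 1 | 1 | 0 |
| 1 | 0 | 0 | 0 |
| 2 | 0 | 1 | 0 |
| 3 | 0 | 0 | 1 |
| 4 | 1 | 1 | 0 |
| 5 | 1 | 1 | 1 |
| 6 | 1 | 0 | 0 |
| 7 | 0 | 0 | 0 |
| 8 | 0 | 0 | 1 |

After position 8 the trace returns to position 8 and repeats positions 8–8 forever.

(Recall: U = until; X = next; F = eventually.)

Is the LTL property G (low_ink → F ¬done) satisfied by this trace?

low_ink → F ¬done holds at every position 0..8, and those are all positions ever visited, so G (low_ink → F ¬done) holds.
Positions where low_ink holds: 0, 4, 5, 6.
Check F ¬done at each: 0→ok, 4→ok, 5→ok, 6→ok.

Satisfied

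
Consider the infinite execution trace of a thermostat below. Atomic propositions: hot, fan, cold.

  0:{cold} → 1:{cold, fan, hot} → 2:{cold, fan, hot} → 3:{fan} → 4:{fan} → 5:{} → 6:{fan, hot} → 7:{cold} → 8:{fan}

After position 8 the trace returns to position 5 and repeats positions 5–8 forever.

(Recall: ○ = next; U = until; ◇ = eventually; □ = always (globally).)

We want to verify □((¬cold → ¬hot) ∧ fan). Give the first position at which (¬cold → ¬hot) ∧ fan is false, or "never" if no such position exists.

0

At position 0 the labels are {cold}, so (¬cold → ¬hot) ∧ fan is false there. This is the first violation.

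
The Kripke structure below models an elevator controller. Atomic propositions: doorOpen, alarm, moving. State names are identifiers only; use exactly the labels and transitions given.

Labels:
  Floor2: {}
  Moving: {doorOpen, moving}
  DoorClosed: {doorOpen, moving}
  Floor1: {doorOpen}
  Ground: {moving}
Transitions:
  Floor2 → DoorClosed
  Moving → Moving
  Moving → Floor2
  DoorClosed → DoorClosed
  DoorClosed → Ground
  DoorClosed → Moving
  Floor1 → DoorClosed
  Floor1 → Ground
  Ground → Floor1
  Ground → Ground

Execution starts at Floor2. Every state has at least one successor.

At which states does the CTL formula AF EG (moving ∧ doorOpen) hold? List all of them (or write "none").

{Floor2, Moving, DoorClosed}

States satisfying EG (moving ∧ doorOpen): {Moving, DoorClosed}.
States satisfying AF EG (moving ∧ doorOpen): {Floor2, Moving, DoorClosed}.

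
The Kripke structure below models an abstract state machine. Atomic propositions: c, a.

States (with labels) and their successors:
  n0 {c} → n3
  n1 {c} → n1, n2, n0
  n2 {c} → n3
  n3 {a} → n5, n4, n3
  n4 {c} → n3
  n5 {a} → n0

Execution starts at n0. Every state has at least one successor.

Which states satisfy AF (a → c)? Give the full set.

States satisfying a → c: {n0, n1, n2, n4}.
States satisfying AF (a → c): {n0, n1, n2, n4, n5}.

{n0, n1, n2, n4, n5}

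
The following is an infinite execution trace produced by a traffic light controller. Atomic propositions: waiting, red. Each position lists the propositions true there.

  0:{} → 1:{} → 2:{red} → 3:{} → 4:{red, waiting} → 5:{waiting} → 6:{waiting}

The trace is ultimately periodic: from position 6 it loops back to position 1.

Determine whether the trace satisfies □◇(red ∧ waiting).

Yes

◇(red ∧ waiting) holds at every position 0..6, and those are all positions ever visited, so □◇(red ∧ waiting) holds.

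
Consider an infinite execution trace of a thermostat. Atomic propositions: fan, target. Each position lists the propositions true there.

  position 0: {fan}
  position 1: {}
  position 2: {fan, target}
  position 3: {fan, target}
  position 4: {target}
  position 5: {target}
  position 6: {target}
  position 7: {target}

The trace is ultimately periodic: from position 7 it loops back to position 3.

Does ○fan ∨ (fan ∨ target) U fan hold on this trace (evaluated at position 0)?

Holds

The position after 0 is 1; fan is false there.
Walking from position 0: fan first holds at position 0, and fan ∨ target holds at every earlier position along the way, so (fan ∨ target) U fan holds.
At position 0: ○fan is false; (fan ∨ target) U fan is true; so ○fan ∨ (fan ∨ target) U fan is true.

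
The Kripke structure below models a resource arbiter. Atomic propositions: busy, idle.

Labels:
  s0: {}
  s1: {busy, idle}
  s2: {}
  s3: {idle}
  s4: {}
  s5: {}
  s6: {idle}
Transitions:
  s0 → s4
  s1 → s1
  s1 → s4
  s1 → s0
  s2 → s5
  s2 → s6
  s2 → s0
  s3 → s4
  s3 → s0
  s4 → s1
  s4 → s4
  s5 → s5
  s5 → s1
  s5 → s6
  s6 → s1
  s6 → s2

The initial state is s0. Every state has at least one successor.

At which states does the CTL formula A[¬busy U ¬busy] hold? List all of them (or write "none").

States satisfying ¬busy: {s0, s2, s3, s4, s5, s6}.
States satisfying A[¬busy U ¬busy]: {s0, s2, s3, s4, s5, s6}.

{s0, s2, s3, s4, s5, s6}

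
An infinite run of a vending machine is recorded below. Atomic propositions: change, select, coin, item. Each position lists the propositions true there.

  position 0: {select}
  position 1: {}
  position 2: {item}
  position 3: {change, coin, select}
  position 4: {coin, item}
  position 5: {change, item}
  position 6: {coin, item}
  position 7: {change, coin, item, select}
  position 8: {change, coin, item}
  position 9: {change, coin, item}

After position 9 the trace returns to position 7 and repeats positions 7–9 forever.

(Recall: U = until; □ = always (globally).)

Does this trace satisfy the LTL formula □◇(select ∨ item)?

Satisfied

◇(select ∨ item) holds at every position 0..9, and those are all positions ever visited, so □◇(select ∨ item) holds.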